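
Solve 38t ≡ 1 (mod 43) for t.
Since 43 is prime, by Fermat 38^(-1) ≡ 38^{41} ≡ 17 (mod 43). Verify: 38 × 17 = 646 ≡ 1 (mod 43)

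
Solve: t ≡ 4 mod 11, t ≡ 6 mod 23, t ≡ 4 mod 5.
M = 11 × 23 × 5 = 1265. M₁ = 115, y₁ ≡ 9 mod 11. M₂ = 55, y₂ ≡ 18 mod 23. M₃ = 253, y₃ ≡ 2 mod 5. t = 4×115×9 + 6×55×18 + 4×253×2 ≡ 719 mod 1265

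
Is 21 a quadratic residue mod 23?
By Euler's criterion: 21^{11} ≡ 22 (mod 23). Since this equals -1 (≡ 22), 21 is not a QR.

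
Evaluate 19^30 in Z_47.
By repeated squaring (mod 47): 19^{1}≡19, 19^{2}≡32, 19^{4}≡37, 19^{8}≡6, 19^{16}≡36. Then 19^{30} = 19^{16+8+4+2} ≡ 36 × 6 × 37 × 32 ≡ 17 (mod 47)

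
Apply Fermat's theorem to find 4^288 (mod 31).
By Fermat: 4^{30} ≡ 1 (mod 31). 288 ≡ 18 (mod 30). So 4^{288} ≡ 4^{18} ≡ 2 (mod 31)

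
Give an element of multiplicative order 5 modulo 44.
5 has order 5 mod 44 since 5^{5} ≡ 1 mod 44 and no smaller power works.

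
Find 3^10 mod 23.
By repeated squaring mod 23: 3^{1}≡3, 3^{2}≡9, 3^{4}≡12, 3^{8}≡6. Then 3^{10} = 3^{8+2} ≡ 6 × 9 ≡ 8 mod 23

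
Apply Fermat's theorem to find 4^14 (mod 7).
By Fermat: 4^{6} ≡ 1 (mod 7). 14 = 2×6 + 2. So 4^{14} ≡ 4^{2} ≡ 2 (mod 7)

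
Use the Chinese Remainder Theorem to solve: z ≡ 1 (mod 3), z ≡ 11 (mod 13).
M = 3 × 13 = 39. M₁ = 13, y₁ ≡ 1 (mod 3). M₂ = 3, y₂ ≡ 9 (mod 13). z = 1×13×1 + 11×3×9 ≡ 37 (mod 39)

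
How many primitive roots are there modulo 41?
Number of primitive roots mod 41 = φ(p-1) = φ(40) = 16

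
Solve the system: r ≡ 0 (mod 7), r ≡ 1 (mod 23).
M = 7 × 23 = 161. M₁ = 23, y₁ ≡ 4 (mod 7). M₂ = 7, y₂ ≡ 10 (mod 23). r = 0×23×4 + 1×7×10 ≡ 70 (mod 161)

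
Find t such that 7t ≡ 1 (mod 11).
Since 11 is prime, by Fermat 7^(-1) ≡ 7^{9} ≡ 8 (mod 11). Verify: 7 × 8 = 56 ≡ 1 (mod 11)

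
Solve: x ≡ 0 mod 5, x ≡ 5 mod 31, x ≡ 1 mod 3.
M = 5 × 31 × 3 = 465. M₁ = 93, y₁ ≡ 2 mod 5. M₂ = 15, y₂ ≡ 29 mod 31. M₃ = 155, y₃ ≡ 2 mod 3. x = 0×93×2 + 5×15×29 + 1×155×2 ≡ 160 mod 465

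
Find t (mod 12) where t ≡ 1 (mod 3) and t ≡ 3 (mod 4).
M = 3 × 4 = 12. M₁ = 4, y₁ ≡ 1 (mod 3). M₂ = 3, y₂ ≡ 3 (mod 4). t = 1×4×1 + 3×3×3 ≡ 7 (mod 12)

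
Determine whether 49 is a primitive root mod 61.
49^{30} ≡ 1 mod 61 and 30 < 60, so ord_61(49) = 30 ≠ 60 and 49 is not a primitive root.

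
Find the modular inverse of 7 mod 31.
Since 31 is prime, by Fermat 7^(-1) ≡ 7^{29} ≡ 9 (mod 31). Verify: 7 × 9 = 63 ≡ 1 (mod 31)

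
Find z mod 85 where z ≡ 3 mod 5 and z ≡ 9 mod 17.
M = 5 × 17 = 85. M₁ = 17, y₁ ≡ 3 mod 5. M₂ = 5, y₂ ≡ 7 mod 17. z = 3×17×3 + 9×5×7 ≡ 43 mod 85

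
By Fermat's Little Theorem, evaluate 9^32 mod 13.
By Fermat: 9^{12} ≡ 1 mod 13. 32 = 2×12 + 8. So 9^{32} ≡ 9^{8} ≡ 3 mod 13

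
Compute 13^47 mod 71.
By repeated squaring mod 71: 13^{1}≡13, 13^{2}≡27, 13^{4}≡19, 13^{8}≡6, 13^{16}≡36, 13^{32}≡18. Then 13^{47} = 13^{32+8+4+2+1} ≡ 18 × 6 × 19 × 27 × 13 ≡ 28 mod 71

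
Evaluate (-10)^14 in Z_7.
Using Fermat: (-10)^{6} ≡ 1 mod 7. 14 ≡ 2 mod 6. So (-10)^{14} ≡ (-10)^{2} ≡ 2 mod 7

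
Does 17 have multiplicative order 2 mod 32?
Powers of 17 mod 32: 17^1≡17, 17^2≡1. First k with 17^k≡1 is k=2. Yes, ord_32(17) = 2.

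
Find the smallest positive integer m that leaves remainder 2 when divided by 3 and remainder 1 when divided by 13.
M = 3 × 13 = 39. M₁ = 13, y₁ ≡ 1 mod 3. M₂ = 3, y₂ ≡ 9 mod 13. m = 2×13×1 + 1×3×9 ≡ 14 mod 39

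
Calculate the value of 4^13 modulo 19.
By repeated squaring (mod 19): 4^{1}≡4, 4^{2}≡16, 4^{4}≡9, 4^{8}≡5. Then 4^{13} = 4^{8+4+1} ≡ 5 × 9 × 4 ≡ 9 (mod 19)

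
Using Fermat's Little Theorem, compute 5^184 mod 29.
By Fermat: 5^{28} ≡ 1 (mod 29). 184 ≡ 16 (mod 28). So 5^{184} ≡ 5^{16} ≡ 25 (mod 29)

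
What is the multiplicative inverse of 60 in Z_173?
Since 173 is prime, by Fermat 60^(-1) ≡ 60^{171} ≡ 124 mod 173. Verify: 60 × 124 = 7440 ≡ 1 mod 173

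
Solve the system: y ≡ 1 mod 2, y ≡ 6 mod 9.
M = 2 × 9 = 18. M₁ = 9, y₁ ≡ 1 mod 2. M₂ = 2, y₂ ≡ 5 mod 9. y = 1×9×1 + 6×2×5 ≡ 15 mod 18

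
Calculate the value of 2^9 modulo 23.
By repeated squaring (mod 23): 2^{1}≡2, 2^{2}≡4, 2^{4}≡16, 2^{8}≡3. Then 2^{9} = 2^{8+1} ≡ 3 × 2 ≡ 6 (mod 23)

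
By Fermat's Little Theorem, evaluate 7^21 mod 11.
By Fermat: 7^{10} ≡ 1 mod 11. 21 = 2×10 + 1. So 7^{21} ≡ 7^{1} ≡ 7 mod 11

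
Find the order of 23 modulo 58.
Powers of 23 mod 58: 23^1≡23, 23^2≡7, 23^3≡45, 23^4≡49, 23^5≡25, 23^6≡53, 23^7≡1. So the order of 23 is 7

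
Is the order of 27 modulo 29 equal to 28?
Powers of 27 mod 29: 27^1≡27, 27^2≡4, 27^3≡21, 27^4≡16, 27^5≡26, 27^6≡6, 27^7≡17, 27^8≡24, 27^9≡10, 27^10≡9, 27^11≡11, 27^12≡7, 27^13≡15, 27^14≡28, 27^15≡2, 27^16≡25, 27^17≡8, 27^18≡13, 27^19≡3, 27^20≡23, 27^21≡12, 27^22≡5, 27^23≡19, 27^24≡20, 27^25≡18, 27^26≡22, 27^27≡14, 27^28≡1. First k with 27^k≡1 is k=28. Yes, ord_29(27) = 28.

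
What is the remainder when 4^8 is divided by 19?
By repeated squaring mod 19: 4^{1}≡4, 4^{2}≡16, 4^{4}≡9, 4^{8}≡5. So 4^{8} ≡ 5 mod 19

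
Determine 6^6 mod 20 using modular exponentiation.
By repeated squaring (mod 20): 6^{1}≡6, 6^{2}≡16, 6^{4}≡16. Then 6^{6} = 6^{4+2} ≡ 16 × 16 ≡ 16 (mod 20)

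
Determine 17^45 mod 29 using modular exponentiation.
Using Fermat: 17^{28} ≡ 1 (mod 29). 45 ≡ 17 (mod 28). So 17^{45} ≡ 17^{17} ≡ 17 (mod 29)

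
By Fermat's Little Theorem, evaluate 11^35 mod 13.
By Fermat: 11^{12} ≡ 1 mod 13. 35 = 2×12 + 11. So 11^{35} ≡ 11^{11} ≡ 6 mod 13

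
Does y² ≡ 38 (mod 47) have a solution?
By Euler's criterion: 38^{23} ≡ 46 (mod 47). Since this equals -1 (≡ 46), 38 is not a QR.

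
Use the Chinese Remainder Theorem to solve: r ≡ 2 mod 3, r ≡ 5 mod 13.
M = 3 × 13 = 39. M₁ = 13, y₁ ≡ 1 mod 3. M₂ = 3, y₂ ≡ 9 mod 13. r = 2×13×1 + 5×3×9 ≡ 5 mod 39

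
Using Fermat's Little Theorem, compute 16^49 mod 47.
By Fermat: 16^{46} ≡ 1 (mod 47). So 16^{49} = 16^{46} · 16^{3} ≡ 16^{3} ≡ 7 (mod 47)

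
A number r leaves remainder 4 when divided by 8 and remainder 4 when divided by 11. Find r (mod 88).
M = 8 × 11 = 88. M₁ = 11, y₁ ≡ 3 (mod 8). M₂ = 8, y₂ ≡ 7 (mod 11). r = 4×11×3 + 4×8×7 ≡ 4 (mod 88)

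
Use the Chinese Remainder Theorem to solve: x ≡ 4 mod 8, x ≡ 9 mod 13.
M = 8 × 13 = 104. M₁ = 13, y₁ ≡ 5 mod 8. M₂ = 8, y₂ ≡ 5 mod 13. x = 4×13×5 + 9×8×5 ≡ 100 mod 104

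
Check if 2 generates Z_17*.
2^{8} ≡ 1 (mod 17) and 8 < 16, so ord_17(2) = 8 ≠ 16 and 2 is not a primitive root.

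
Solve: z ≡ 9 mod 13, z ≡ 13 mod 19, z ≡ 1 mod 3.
M = 13 × 19 × 3 = 741. M₁ = 57, y₁ ≡ 8 mod 13. M₂ = 39, y₂ ≡ 1 mod 19. M₃ = 247, y₃ ≡ 1 mod 3. z = 9×57×8 + 13×39×1 + 1×247×1 ≡ 412 mod 741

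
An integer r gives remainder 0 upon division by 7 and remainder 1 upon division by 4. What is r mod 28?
M = 7 × 4 = 28. M₁ = 4, y₁ ≡ 2 mod 7. M₂ = 7, y₂ ≡ 3 mod 4. r = 0×4×2 + 1×7×3 ≡ 21 mod 28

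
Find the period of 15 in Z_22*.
Powers of 15 mod 22: 15^1≡15, 15^2≡5, 15^3≡9, 15^4≡3, 15^5≡1. Order = 5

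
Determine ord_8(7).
Powers of 7 mod 8: 7^1≡7, 7^2≡1. So the order of 7 is 2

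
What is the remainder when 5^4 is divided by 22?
5^{4} = 625 ≡ 9 (mod 22)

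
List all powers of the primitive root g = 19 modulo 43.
19^1, 19^2, ..., 19^{42} mod 43: [19, 17, 22, 31, 30, 11, 37, 15, 27, 40, 29, 35, 20, 36, 39, 10, 18, 41, 5, 9, 42, 24, 26, 21, 12, 13, 32, 6, 28, 16, 3, 14, 8, 23, 7, 4, 33, 25, 2, 38, 34, 1]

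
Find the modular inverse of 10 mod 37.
Since 37 is prime, by Fermat 10^(-1) ≡ 10^{35} ≡ 26 (mod 37). Verify: 10 × 26 = 260 ≡ 1 (mod 37)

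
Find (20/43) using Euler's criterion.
(20/43) = 20^{21} mod 43 = -1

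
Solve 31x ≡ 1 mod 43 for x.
Since 43 is prime, by Fermat 31^(-1) ≡ 31^{41} ≡ 25 mod 43. Verify: 31 × 25 = 775 ≡ 1 mod 43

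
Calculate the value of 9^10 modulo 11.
Using Fermat: 9^{10} ≡ 1 mod 11. 10 ≡ 0 mod 10. So 9^{10} ≡ 9^{0} ≡ 1 mod 11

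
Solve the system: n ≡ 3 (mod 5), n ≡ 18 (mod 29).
M = 5 × 29 = 145. M₁ = 29, y₁ ≡ 4 (mod 5). M₂ = 5, y₂ ≡ 6 (mod 29). n = 3×29×4 + 18×5×6 ≡ 18 (mod 145)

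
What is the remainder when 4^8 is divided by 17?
By repeated squaring (mod 17): 4^{1}≡4, 4^{2}≡16, 4^{4}≡1, 4^{8}≡1. So 4^{8} ≡ 1 (mod 17)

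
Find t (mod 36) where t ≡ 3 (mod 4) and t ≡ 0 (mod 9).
M = 4 × 9 = 36. M₁ = 9, y₁ ≡ 1 (mod 4). M₂ = 4, y₂ ≡ 7 (mod 9). t = 3×9×1 + 0×4×7 ≡ 27 (mod 36)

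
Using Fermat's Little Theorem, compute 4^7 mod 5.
By Fermat: 4^{4} ≡ 1 mod 5. So 4^{7} = 4^{4} · 4^{3} ≡ 4^{3} ≡ 4 mod 5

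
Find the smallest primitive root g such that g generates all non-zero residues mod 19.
g = 2. Powers: [2, 4, 8, 16, 13, 7, 14, 9, 18, 17, ...] generates all 18 non-zero residues.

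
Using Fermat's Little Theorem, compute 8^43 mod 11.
By Fermat: 8^{10} ≡ 1 (mod 11). 43 = 4×10 + 3. So 8^{43} ≡ 8^{3} ≡ 6 (mod 11)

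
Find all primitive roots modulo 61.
There are φ(60) = 16 primitive roots mod 61: {2, 6, 7, 10, 17, 18, 26, 30, 31, 35, 43, 44, 51, 54, 55, 59}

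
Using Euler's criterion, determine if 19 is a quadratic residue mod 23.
By Euler's criterion: 19^{11} ≡ 22 (mod 23). Since this equals -1 (≡ 22), 19 is not a QR.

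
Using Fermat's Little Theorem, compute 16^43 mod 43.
By Fermat: 16^{42} ≡ 1 mod 43. So 16^{43} = 16^{42} · 16^{1} ≡ 16^{1} ≡ 16 mod 43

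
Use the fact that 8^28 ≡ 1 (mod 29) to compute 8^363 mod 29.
By Fermat: 8^{28} ≡ 1 (mod 29). 363 ≡ 27 (mod 28). So 8^{363} ≡ 8^{27} ≡ 11 (mod 29)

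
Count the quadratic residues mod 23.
The squaring map on Z_23* is 2-to-1, so there are (22)/2 = 11 QRs.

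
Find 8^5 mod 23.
By repeated squaring mod 23: 8^{1}≡8, 8^{2}≡18, 8^{4}≡2. Then 8^{5} = 8^{4+1} ≡ 2 × 8 ≡ 16 mod 23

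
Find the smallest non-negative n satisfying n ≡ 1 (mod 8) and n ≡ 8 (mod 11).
M = 8 × 11 = 88. M₁ = 11, y₁ ≡ 3 (mod 8). M₂ = 8, y₂ ≡ 7 (mod 11). n = 1×11×3 + 8×8×7 ≡ 41 (mod 88)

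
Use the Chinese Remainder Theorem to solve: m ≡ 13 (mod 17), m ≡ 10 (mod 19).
M = 17 × 19 = 323. M₁ = 19, y₁ ≡ 9 (mod 17). M₂ = 17, y₂ ≡ 9 (mod 19). m = 13×19×9 + 10×17×9 ≡ 200 (mod 323)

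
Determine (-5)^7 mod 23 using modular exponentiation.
By repeated squaring mod 23: (-5)^{1}≡18, (-5)^{2}≡2, (-5)^{4}≡4. Then (-5)^{7} = (-5)^{4+2+1} ≡ 4 × 2 × 18 ≡ 6 mod 23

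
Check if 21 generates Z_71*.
ord_71(21) divides 70. For each prime q|70: 21^{35}≡70, 21^{14}≡5, 21^{10}≡30, none ≡ 1. So 21 has order 70 and is a primitive root mod 71.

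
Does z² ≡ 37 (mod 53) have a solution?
By Euler's criterion: 37^{26} ≡ 1 (mod 53). Since this equals 1, 37 is a QR.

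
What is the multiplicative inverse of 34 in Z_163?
Since 163 is prime, by Fermat 34^(-1) ≡ 34^{161} ≡ 24 mod 163. Verify: 34 × 24 = 816 ≡ 1 mod 163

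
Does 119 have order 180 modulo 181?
119^{18} ≡ 1 (mod 181) and 18 < 180, so ord_181(119) = 18 ≠ 180 and 119 is not a primitive root.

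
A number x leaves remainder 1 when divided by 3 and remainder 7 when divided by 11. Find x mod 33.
M = 3 × 11 = 33. M₁ = 11, y₁ ≡ 2 mod 3. M₂ = 3, y₂ ≡ 4 mod 11. x = 1×11×2 + 7×3×4 ≡ 7 mod 33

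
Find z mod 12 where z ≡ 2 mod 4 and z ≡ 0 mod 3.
M = 4 × 3 = 12. M₁ = 3, y₁ ≡ 3 mod 4. M₂ = 4, y₂ ≡ 1 mod 3. z = 2×3×3 + 0×4×1 ≡ 6 mod 12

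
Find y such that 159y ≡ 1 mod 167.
Since 167 is prime, by Fermat 159^(-1) ≡ 159^{165} ≡ 146 mod 167. Verify: 159 × 146 = 23214 ≡ 1 mod 167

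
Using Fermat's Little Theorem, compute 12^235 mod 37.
By Fermat: 12^{36} ≡ 1 mod 37. 235 ≡ 19 mod 36. So 12^{235} ≡ 12^{19} ≡ 12 mod 37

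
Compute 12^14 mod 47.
By repeated squaring (mod 47): 12^{1}≡12, 12^{2}≡3, 12^{4}≡9, 12^{8}≡34. Then 12^{14} = 12^{8+4+2} ≡ 34 × 9 × 3 ≡ 25 (mod 47)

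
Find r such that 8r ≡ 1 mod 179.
Since 179 is prime, by Fermat 8^(-1) ≡ 8^{177} ≡ 112 mod 179. Verify: 8 × 112 = 896 ≡ 1 mod 179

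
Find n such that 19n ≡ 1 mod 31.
Since 31 is prime, by Fermat 19^(-1) ≡ 19^{29} ≡ 18 mod 31. Verify: 19 × 18 = 342 ≡ 1 mod 31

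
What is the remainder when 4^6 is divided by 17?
By repeated squaring (mod 17): 4^{1}≡4, 4^{2}≡16, 4^{4}≡1. Then 4^{6} = 4^{4+2} ≡ 1 × 16 ≡ 16 (mod 17)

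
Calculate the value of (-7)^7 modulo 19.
By repeated squaring mod 19: (-7)^{1}≡12, (-7)^{2}≡11, (-7)^{4}≡7. Then (-7)^{7} = (-7)^{4+2+1} ≡ 7 × 11 × 12 ≡ 12 mod 19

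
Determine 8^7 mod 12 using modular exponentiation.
By repeated squaring (mod 12): 8^{1}≡8, 8^{2}≡4, 8^{4}≡4. Then 8^{7} = 8^{4+2+1} ≡ 4 × 4 × 8 ≡ 8 (mod 12)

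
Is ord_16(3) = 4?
Powers of 3 mod 16: 3^1≡3, 3^2≡9, 3^3≡11, 3^4≡1. First k with 3^k≡1 is k=4. Yes, ord_16(3) = 4.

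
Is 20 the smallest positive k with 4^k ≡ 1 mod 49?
Powers of 4 mod 49: 4^1≡4, 4^2≡16, 4^3≡15, 4^4≡11, 4^5≡44, 4^6≡29, 4^7≡18, 4^8≡23, 4^9≡43, 4^10≡25, 4^11≡2, 4^12≡8, 4^13≡32, 4^14≡30, 4^15≡22, 4^16≡39, 4^17≡9, 4^18≡36, 4^19≡46, 4^20≡37, 4^21≡1. 4^20≡37≢1, so ord ≠ 20. No, the actual order is 21.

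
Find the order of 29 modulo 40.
Powers of 29 mod 40: 29^1≡29, 29^2≡1. ord_40(29) = 2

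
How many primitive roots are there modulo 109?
A prime p has φ(p-1) primitive roots; here φ(108) = 36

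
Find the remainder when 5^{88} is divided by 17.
By Fermat: 5^{16} ≡ 1 mod 17. 88 = 5×16 + 8. So 5^{88} ≡ 5^{8} ≡ 16 mod 17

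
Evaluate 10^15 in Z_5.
By repeated squaring (mod 5): 10^{1}≡0, 10^{2}≡0, 10^{4}≡0, 10^{8}≡0. Then 10^{15} = 10^{8+4+2+1} ≡ 0 × 0 × 0 × 0 ≡ 0 (mod 5)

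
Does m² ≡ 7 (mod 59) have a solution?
By Euler's criterion: 7^{29} ≡ 1 (mod 59). Since this equals 1, 7 is a QR.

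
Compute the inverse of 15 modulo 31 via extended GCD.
Extended GCD: 15(-2) + 31(1) = 1. So 15^(-1) ≡ -2 ≡ 29 mod 31. Verify: 15 × 29 = 435 ≡ 1 mod 31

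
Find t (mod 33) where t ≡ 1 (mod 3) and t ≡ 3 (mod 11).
M = 3 × 11 = 33. M₁ = 11, y₁ ≡ 2 (mod 3). M₂ = 3, y₂ ≡ 4 (mod 11). t = 1×11×2 + 3×3×4 ≡ 25 (mod 33)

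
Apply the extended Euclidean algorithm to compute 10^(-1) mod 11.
Extended GCD: 10(-1) + 11(1) = 1. So 10^(-1) ≡ -1 ≡ 10 mod 11. Verify: 10 × 10 = 100 ≡ 1 mod 11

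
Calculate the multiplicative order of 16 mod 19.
Powers of 16 mod 19: 16^1≡16, 16^2≡9, 16^3≡11, 16^4≡5, 16^5≡4, 16^6≡7, 16^7≡17, 16^8≡6, 16^9≡1. Order = 9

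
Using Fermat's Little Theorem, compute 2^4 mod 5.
By Fermat's Little Theorem, 2^{4} ≡ 1 mod 5 since 5 is prime and gcd(2, 5) = 1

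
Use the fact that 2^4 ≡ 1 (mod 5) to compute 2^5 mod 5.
By Fermat: 2^{4} ≡ 1 (mod 5). So 2^{5} = 2^{4} · 2^{1} ≡ 2^{1} ≡ 2 (mod 5)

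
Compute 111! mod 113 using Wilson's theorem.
(112)! = (111)! × (112) ≡ -1 mod 113. So (111)! ≡ -1 × (112)^(-1) ≡ (-1)×(-1) = 1 mod 113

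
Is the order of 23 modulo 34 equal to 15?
Powers of 23 mod 34: 23^1≡23, 23^2≡19, 23^3≡29, 23^4≡21, 23^5≡7, 23^6≡25, 23^7≡31, 23^8≡33, 23^9≡11, 23^10≡15, 23^11≡5, 23^12≡13, 23^13≡27, 23^14≡9, 23^15≡3, 23^16≡1. 23^15≡3≢1, so ord ≠ 15. No, the actual order is 16.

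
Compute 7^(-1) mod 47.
Since 47 is prime, by Fermat 7^(-1) ≡ 7^{45} ≡ 27 mod 47. Verify: 7 × 27 = 189 ≡ 1 mod 47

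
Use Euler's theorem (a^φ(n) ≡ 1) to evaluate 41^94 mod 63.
By Euler: 41^{36} ≡ 1 mod 63 since gcd(41, 63) = 1. 94 = 2×36 + 22. So 41^{94} ≡ 41^{22} ≡ 22 mod 63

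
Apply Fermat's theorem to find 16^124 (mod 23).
By Fermat: 16^{22} ≡ 1 (mod 23). 124 = 5×22 + 14. So 16^{124} ≡ 16^{14} ≡ 2 (mod 23)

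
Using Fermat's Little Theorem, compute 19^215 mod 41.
By Fermat: 19^{40} ≡ 1 (mod 41). 215 ≡ 15 (mod 40). So 19^{215} ≡ 19^{15} ≡ 3 (mod 41)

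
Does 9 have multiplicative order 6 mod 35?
Powers of 9 mod 35: 9^1≡9, 9^2≡11, 9^3≡29, 9^4≡16, 9^5≡4, 9^6≡1. First k with 9^k≡1 is k=6. Yes, ord_35(9) = 6.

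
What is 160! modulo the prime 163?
(162)! = (160)! × (161) × (162) ≡ -1 (mod 163). So (160)! ≡ -1 × [(162)(161)]^(-1) ≡ 81 (mod 163)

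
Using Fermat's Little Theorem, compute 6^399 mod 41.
By Fermat: 6^{40} ≡ 1 mod 41. 399 ≡ 39 mod 40. So 6^{399} ≡ 6^{39} ≡ 7 mod 41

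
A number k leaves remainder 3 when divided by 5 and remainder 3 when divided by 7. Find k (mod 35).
M = 5 × 7 = 35. M₁ = 7, y₁ ≡ 3 (mod 5). M₂ = 5, y₂ ≡ 3 (mod 7). k = 3×7×3 + 3×5×3 ≡ 3 (mod 35)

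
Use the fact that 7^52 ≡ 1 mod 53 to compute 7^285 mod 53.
By Fermat: 7^{52} ≡ 1 mod 53. 285 ≡ 25 mod 52. So 7^{285} ≡ 7^{25} ≡ 38 mod 53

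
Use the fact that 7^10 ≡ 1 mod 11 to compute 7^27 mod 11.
By Fermat: 7^{10} ≡ 1 mod 11. 27 = 2×10 + 7. So 7^{27} ≡ 7^{7} ≡ 6 mod 11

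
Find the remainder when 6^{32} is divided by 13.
By Fermat: 6^{12} ≡ 1 mod 13. 32 = 2×12 + 8. So 6^{32} ≡ 6^{8} ≡ 3 mod 13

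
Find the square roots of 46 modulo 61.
The square roots of 46 mod 61 are 31 and 30. Verify: 31² = 961 ≡ 46 mod 61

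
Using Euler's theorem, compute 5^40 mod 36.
By Euler: 5^{12} ≡ 1 (mod 36) since gcd(5, 36) = 1. 40 = 3×12 + 4. So 5^{40} ≡ 5^{4} ≡ 13 (mod 36)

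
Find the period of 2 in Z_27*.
Powers of 2 mod 27: 2^1≡2, 2^2≡4, 2^3≡8, 2^4≡16, 2^5≡5, 2^6≡10, 2^7≡20, 2^8≡13, 2^9≡26, 2^10≡25, 2^11≡23, 2^12≡19, 2^13≡11, 2^14≡22, 2^15≡17, 2^16≡7, 2^17≡14, 2^18≡1. ord_27(2) = 18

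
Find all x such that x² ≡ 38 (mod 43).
The square roots of 38 mod 43 are 9 and 34. Verify: 9² = 81 ≡ 38 (mod 43)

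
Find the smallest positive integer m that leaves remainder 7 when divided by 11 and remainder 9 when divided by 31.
M = 11 × 31 = 341. M₁ = 31, y₁ ≡ 5 (mod 11). M₂ = 11, y₂ ≡ 17 (mod 31). m = 7×31×5 + 9×11×17 ≡ 40 (mod 341)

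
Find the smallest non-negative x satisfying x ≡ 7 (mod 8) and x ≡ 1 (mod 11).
M = 8 × 11 = 88. M₁ = 11, y₁ ≡ 3 (mod 8). M₂ = 8, y₂ ≡ 7 (mod 11). x = 7×11×3 + 1×8×7 ≡ 23 (mod 88)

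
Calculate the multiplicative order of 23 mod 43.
Powers of 23 mod 43: 23^1≡23, 23^2≡13, 23^3≡41, 23^4≡40, 23^5≡17, 23^6≡4, 23^7≡6, 23^8≡9, 23^9≡35, 23^10≡31, 23^11≡25, 23^12≡16, 23^13≡24, 23^14≡36, 23^15≡11, 23^16≡38, 23^17≡14, 23^18≡21, 23^19≡10, 23^20≡15, 23^21≡1. So the order of 23 is 21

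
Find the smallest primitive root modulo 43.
g = 3. For each prime q|42: 3^{21}≡42, 3^{14}≡36, 3^{6}≡41, none ≡ 1, so ord_43(3) = 42 and 3 is a primitive root.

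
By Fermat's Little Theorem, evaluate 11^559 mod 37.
By Fermat: 11^{36} ≡ 1 (mod 37). 559 ≡ 19 (mod 36). So 11^{559} ≡ 11^{19} ≡ 11 (mod 37)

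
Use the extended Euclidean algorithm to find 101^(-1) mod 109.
Extended GCD: 101(-41) + 109(38) = 1. So 101^(-1) ≡ -41 ≡ 68 (mod 109). Verify: 101 × 68 = 6868 ≡ 1 (mod 109)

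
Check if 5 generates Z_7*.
ord_7(5) divides 6. For each prime q|6: 5^{3}≡6, 5^{2}≡4, none ≡ 1. So 5 has order 6 and is a primitive root mod 7.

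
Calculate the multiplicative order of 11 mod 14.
Powers of 11 mod 14: 11^1≡11, 11^2≡9, 11^3≡1. So the order of 11 is 3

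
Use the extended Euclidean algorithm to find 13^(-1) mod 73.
Extended GCD: 13(-28) + 73(5) = 1. So 13^(-1) ≡ -28 ≡ 45 mod 73. Verify: 13 × 45 = 585 ≡ 1 mod 73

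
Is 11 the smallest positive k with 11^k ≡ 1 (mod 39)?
Powers of 11 mod 39: 11^1≡11, 11^2≡4, 11^3≡5, 11^4≡16, 11^5≡20, 11^6≡25, 11^7≡2, 11^8≡22, 11^9≡8, 11^10≡10, 11^11≡32, 11^12≡1. 11^11≡32≢1, so ord ≠ 11. No, the actual order is 12.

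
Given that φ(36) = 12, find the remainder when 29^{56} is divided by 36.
By Euler: 29^{12} ≡ 1 mod 36 since gcd(29, 36) = 1. 56 = 4×12 + 8. So 29^{56} ≡ 29^{8} ≡ 13 mod 36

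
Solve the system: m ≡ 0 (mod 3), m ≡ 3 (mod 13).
M = 3 × 13 = 39. M₁ = 13, y₁ ≡ 1 (mod 3). M₂ = 3, y₂ ≡ 9 (mod 13). m = 0×13×1 + 3×3×9 ≡ 3 (mod 39)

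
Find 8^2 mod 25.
8^{2} = 64 ≡ 14 mod 25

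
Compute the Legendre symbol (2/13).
(2/13) = 2^{6} mod 13 = -1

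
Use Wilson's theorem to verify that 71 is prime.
(70)! mod 71 = 70. Since this equals -1 (mod 71), Wilson confirms 71 is prime.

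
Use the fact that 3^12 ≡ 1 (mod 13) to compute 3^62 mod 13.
By Fermat: 3^{12} ≡ 1 (mod 13). 62 = 5×12 + 2. So 3^{62} ≡ 3^{2} ≡ 9 (mod 13)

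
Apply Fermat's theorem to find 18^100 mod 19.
By Fermat: 18^{18} ≡ 1 mod 19. 100 = 5×18 + 10. So 18^{100} ≡ 18^{10} ≡ 1 mod 19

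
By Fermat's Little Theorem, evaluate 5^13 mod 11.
By Fermat: 5^{10} ≡ 1 mod 11. So 5^{13} = 5^{10} · 5^{3} ≡ 5^{3} ≡ 4 mod 11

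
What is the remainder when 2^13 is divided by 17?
By repeated squaring (mod 17): 2^{1}≡2, 2^{2}≡4, 2^{4}≡16, 2^{8}≡1. Then 2^{13} = 2^{8+4+1} ≡ 1 × 16 × 2 ≡ 15 (mod 17)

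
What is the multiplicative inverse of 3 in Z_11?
Since 11 is prime, by Fermat 3^(-1) ≡ 3^{9} ≡ 4 mod 11. Verify: 3 × 4 = 12 ≡ 1 mod 11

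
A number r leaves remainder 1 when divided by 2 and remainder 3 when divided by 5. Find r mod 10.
M = 2 × 5 = 10. M₁ = 5, y₁ ≡ 1 mod 2. M₂ = 2, y₂ ≡ 3 mod 5. r = 1×5×1 + 3×2×3 ≡ 3 mod 10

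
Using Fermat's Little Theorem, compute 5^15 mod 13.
By Fermat: 5^{12} ≡ 1 (mod 13). So 5^{15} = 5^{12} · 5^{3} ≡ 5^{3} ≡ 8 (mod 13)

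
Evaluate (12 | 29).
(12/29) = 12^{14} mod 29 = -1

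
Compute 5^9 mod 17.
By repeated squaring (mod 17): 5^{1}≡5, 5^{2}≡8, 5^{4}≡13, 5^{8}≡16. Then 5^{9} = 5^{8+1} ≡ 16 × 5 ≡ 12 (mod 17)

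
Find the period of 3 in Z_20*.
Powers of 3 mod 20: 3^1≡3, 3^2≡9, 3^3≡7, 3^4≡1. ord_20(3) = 4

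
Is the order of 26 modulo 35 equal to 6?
Powers of 26 mod 35: 26^1≡26, 26^2≡11, 26^3≡6, 26^4≡16, 26^5≡31, 26^6≡1. First k with 26^k≡1 is k=6. Yes, ord_35(26) = 6.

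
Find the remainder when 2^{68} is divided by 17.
By Fermat: 2^{16} ≡ 1 (mod 17). 68 = 4×16 + 4. So 2^{68} ≡ 2^{4} ≡ 16 (mod 17)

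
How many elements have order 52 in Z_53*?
A prime p has φ(p-1) primitive roots; here φ(52) = 24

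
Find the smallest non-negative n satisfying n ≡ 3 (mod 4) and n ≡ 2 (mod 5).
M = 4 × 5 = 20. M₁ = 5, y₁ ≡ 1 (mod 4). M₂ = 4, y₂ ≡ 4 (mod 5). n = 3×5×1 + 2×4×4 ≡ 7 (mod 20)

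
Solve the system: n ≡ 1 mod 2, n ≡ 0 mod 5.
M = 2 × 5 = 10. M₁ = 5, y₁ ≡ 1 mod 2. M₂ = 2, y₂ ≡ 3 mod 5. n = 1×5×1 + 0×2×3 ≡ 5 mod 10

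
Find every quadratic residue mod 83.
QRs mod 83: {1, 3, 4, 7, 9, 10, 11, 12, 16, 17, 21, 23, 25, 26, 27, 28, 29, 30, 31, 33, 36, 37, 38, 40, 41, 44, 48, 49, 51, 59, 61, 63, 64, 65, 68, 69, 70, 75, 77, 78, 81}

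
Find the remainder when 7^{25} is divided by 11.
By Fermat: 7^{10} ≡ 1 (mod 11). 25 = 2×10 + 5. So 7^{25} ≡ 7^{5} ≡ 10 (mod 11)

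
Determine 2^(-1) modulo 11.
Since 11 is prime, by Fermat 2^(-1) ≡ 2^{9} ≡ 6 mod 11. Verify: 2 × 6 = 12 ≡ 1 mod 11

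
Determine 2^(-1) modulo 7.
Since 7 is prime, by Fermat 2^(-1) ≡ 2^{5} ≡ 4 mod 7. Verify: 2 × 4 = 8 ≡ 1 mod 7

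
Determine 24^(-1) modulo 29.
Since 29 is prime, by Fermat 24^(-1) ≡ 24^{27} ≡ 23 (mod 29). Verify: 24 × 23 = 552 ≡ 1 (mod 29)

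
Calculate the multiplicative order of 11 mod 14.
Powers of 11 mod 14: 11^1≡11, 11^2≡9, 11^3≡1. ord_14(11) = 3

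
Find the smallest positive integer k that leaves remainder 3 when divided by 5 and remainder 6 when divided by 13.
M = 5 × 13 = 65. M₁ = 13, y₁ ≡ 2 mod 5. M₂ = 5, y₂ ≡ 8 mod 13. k = 3×13×2 + 6×5×8 ≡ 58 mod 65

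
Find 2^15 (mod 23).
By repeated squaring (mod 23): 2^{1}≡2, 2^{2}≡4, 2^{4}≡16, 2^{8}≡3. Then 2^{15} = 2^{8+4+2+1} ≡ 3 × 16 × 4 × 2 ≡ 16 (mod 23)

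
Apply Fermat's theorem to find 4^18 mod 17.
By Fermat: 4^{16} ≡ 1 mod 17. So 4^{18} = 4^{16} · 4^{2} ≡ 4^{2} ≡ 16 mod 17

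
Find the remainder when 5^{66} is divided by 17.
By Fermat: 5^{16} ≡ 1 mod 17. 66 = 4×16 + 2. So 5^{66} ≡ 5^{2} ≡ 8 mod 17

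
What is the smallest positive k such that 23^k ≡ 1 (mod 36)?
Powers of 23 mod 36: 23^1≡23, 23^2≡25, 23^3≡35, 23^4≡13, 23^5≡11, 23^6≡1. Order = 6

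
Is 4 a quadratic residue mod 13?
By Euler's criterion: 4^{6} ≡ 1 mod 13. Since this equals 1, 4 is a QR.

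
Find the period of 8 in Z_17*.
Powers of 8 mod 17: 8^1≡8, 8^2≡13, 8^3≡2, 8^4≡16, 8^5≡9, 8^6≡4, 8^7≡15, 8^8≡1. Order = 8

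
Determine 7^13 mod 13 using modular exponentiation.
Using Fermat: 7^{12} ≡ 1 mod 13. 13 ≡ 1 mod 12. So 7^{13} ≡ 7^{1} ≡ 7 mod 13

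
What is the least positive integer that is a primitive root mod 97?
g = 5. For each prime q|96: 5^{48}≡96, 5^{32}≡35, none ≡ 1, so ord_97(5) = 96 and 5 is a primitive root.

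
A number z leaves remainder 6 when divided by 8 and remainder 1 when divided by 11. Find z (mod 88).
M = 8 × 11 = 88. M₁ = 11, y₁ ≡ 3 (mod 8). M₂ = 8, y₂ ≡ 7 (mod 11). z = 6×11×3 + 1×8×7 ≡ 78 (mod 88)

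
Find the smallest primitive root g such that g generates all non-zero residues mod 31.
g = 3. For each prime q|30: 3^{15}≡30, 3^{10}≡25, 3^{6}≡16, none ≡ 1, so ord_31(3) = 30 and 3 is a primitive root.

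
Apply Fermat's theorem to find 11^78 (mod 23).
By Fermat: 11^{22} ≡ 1 (mod 23). 78 = 3×22 + 12. So 11^{78} ≡ 11^{12} ≡ 12 (mod 23)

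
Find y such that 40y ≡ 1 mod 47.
Since 47 is prime, by Fermat 40^(-1) ≡ 40^{45} ≡ 20 mod 47. Verify: 40 × 20 = 800 ≡ 1 mod 47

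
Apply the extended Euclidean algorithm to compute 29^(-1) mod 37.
Extended GCD: 29(-14) + 37(11) = 1. So 29^(-1) ≡ -14 ≡ 23 mod 37. Verify: 29 × 23 = 667 ≡ 1 mod 37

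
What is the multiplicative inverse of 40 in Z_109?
Since 109 is prime, by Fermat 40^(-1) ≡ 40^{107} ≡ 30 mod 109. Verify: 40 × 30 = 1200 ≡ 1 mod 109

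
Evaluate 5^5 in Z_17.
By repeated squaring mod 17: 5^{1}≡5, 5^{2}≡8, 5^{4}≡13. Then 5^{5} = 5^{4+1} ≡ 13 × 5 ≡ 14 mod 17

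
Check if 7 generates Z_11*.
ord_11(7) divides 10. For each prime q|10: 7^{5}≡10, 7^{2}≡5, none ≡ 1. So 7 has order 10 and is a primitive root mod 11.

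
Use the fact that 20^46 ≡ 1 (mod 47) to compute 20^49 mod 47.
By Fermat: 20^{46} ≡ 1 (mod 47). So 20^{49} = 20^{46} · 20^{3} ≡ 20^{3} ≡ 10 (mod 47)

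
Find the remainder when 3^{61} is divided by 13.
By Fermat: 3^{12} ≡ 1 mod 13. 61 = 5×12 + 1. So 3^{61} ≡ 3^{1} ≡ 3 mod 13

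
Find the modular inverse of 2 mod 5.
Since 5 is prime, by Fermat 2^(-1) ≡ 2^{3} ≡ 3 mod 5. Verify: 2 × 3 = 6 ≡ 1 mod 5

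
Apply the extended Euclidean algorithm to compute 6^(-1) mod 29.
Extended GCD: 6(5) + 29(-1) = 1. So 6^(-1) ≡ 5 mod 29. Verify: 6 × 5 = 30 ≡ 1 mod 29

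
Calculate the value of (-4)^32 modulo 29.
Using Fermat: (-4)^{28} ≡ 1 (mod 29). 32 ≡ 4 (mod 28). So (-4)^{32} ≡ (-4)^{4} ≡ 24 (mod 29)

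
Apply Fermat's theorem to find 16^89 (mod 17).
By Fermat: 16^{16} ≡ 1 (mod 17). 89 = 5×16 + 9. So 16^{89} ≡ 16^{9} ≡ 16 (mod 17)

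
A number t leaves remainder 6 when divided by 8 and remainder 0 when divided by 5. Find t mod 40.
M = 8 × 5 = 40. M₁ = 5, y₁ ≡ 5 mod 8. M₂ = 8, y₂ ≡ 2 mod 5. t = 6×5×5 + 0×8×2 ≡ 30 mod 40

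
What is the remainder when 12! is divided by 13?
By Wilson's theorem, (12)! ≡ -1 ≡ 12 (mod 13)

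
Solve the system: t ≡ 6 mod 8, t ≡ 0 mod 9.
M = 8 × 9 = 72. M₁ = 9, y₁ ≡ 1 mod 8. M₂ = 8, y₂ ≡ 8 mod 9. t = 6×9×1 + 0×8×8 ≡ 54 mod 72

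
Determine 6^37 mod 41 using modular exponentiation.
By repeated squaring (mod 41): 6^{1}≡6, 6^{2}≡36, 6^{4}≡25, 6^{8}≡10, 6^{16}≡18, 6^{32}≡37. Then 6^{37} = 6^{32+4+1} ≡ 37 × 25 × 6 ≡ 15 (mod 41)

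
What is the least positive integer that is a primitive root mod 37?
g = 2. For each prime q|36: 2^{18}≡36, 2^{12}≡26, none ≡ 1, so ord_37(2) = 36 and 2 is a primitive root.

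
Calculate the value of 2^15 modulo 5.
Using Fermat: 2^{4} ≡ 1 (mod 5). 15 ≡ 3 (mod 4). So 2^{15} ≡ 2^{3} ≡ 3 (mod 5)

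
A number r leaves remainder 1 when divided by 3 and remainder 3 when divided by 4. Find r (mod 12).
M = 3 × 4 = 12. M₁ = 4, y₁ ≡ 1 (mod 3). M₂ = 3, y₂ ≡ 3 (mod 4). r = 1×4×1 + 3×3×3 ≡ 7 (mod 12)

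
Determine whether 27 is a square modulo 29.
By Euler's criterion: 27^{14} ≡ 28 mod 29. Since this equals -1 (≡ 28), 27 is not a QR.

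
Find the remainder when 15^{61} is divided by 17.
By Fermat: 15^{16} ≡ 1 mod 17. 61 = 3×16 + 13. So 15^{61} ≡ 15^{13} ≡ 2 mod 17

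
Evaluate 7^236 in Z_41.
Using Fermat: 7^{40} ≡ 1 mod 41. 236 ≡ 36 mod 40. So 7^{236} ≡ 7^{36} ≡ 25 mod 41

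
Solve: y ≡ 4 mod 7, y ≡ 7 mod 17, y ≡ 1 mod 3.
M = 7 × 17 × 3 = 357. M₁ = 51, y₁ ≡ 4 mod 7. M₂ = 21, y₂ ≡ 13 mod 17. M₃ = 119, y₃ ≡ 2 mod 3. y = 4×51×4 + 7×21×13 + 1×119×2 ≡ 109 mod 357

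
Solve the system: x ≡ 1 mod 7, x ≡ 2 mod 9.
M = 7 × 9 = 63. M₁ = 9, y₁ ≡ 4 mod 7. M₂ = 7, y₂ ≡ 4 mod 9. x = 1×9×4 + 2×7×4 ≡ 29 mod 63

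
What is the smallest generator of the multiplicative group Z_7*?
g = 3. Powers: [3, 2, 6, 4, 5, 1] generates all 6 non-zero residues.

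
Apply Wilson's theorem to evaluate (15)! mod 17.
(16)! = (15)! × (16) ≡ -1 (mod 17). So (15)! ≡ -1 × (16)^(-1) ≡ (-1)×(-1) = 1 (mod 17)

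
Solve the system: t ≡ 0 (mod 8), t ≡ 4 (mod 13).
M = 8 × 13 = 104. M₁ = 13, y₁ ≡ 5 (mod 8). M₂ = 8, y₂ ≡ 5 (mod 13). t = 0×13×5 + 4×8×5 ≡ 56 (mod 104)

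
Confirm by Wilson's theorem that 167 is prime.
(166)! mod 167 = 166. Since this equals -1 mod 167, Wilson confirms 167 is prime.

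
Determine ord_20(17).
Powers of 17 mod 20: 17^1≡17, 17^2≡9, 17^3≡13, 17^4≡1. ord_20(17) = 4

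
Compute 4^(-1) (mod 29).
Since 29 is prime, by Fermat 4^(-1) ≡ 4^{27} ≡ 22 (mod 29). Verify: 4 × 22 = 88 ≡ 1 (mod 29)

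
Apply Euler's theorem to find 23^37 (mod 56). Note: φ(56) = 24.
By Euler: 23^{24} ≡ 1 (mod 56) since gcd(23, 56) = 1. 37 = 1×24 + 13. So 23^{37} ≡ 23^{13} ≡ 23 (mod 56)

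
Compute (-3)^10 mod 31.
By repeated squaring (mod 31): (-3)^{1}≡28, (-3)^{2}≡9, (-3)^{4}≡19, (-3)^{8}≡20. Then (-3)^{10} = (-3)^{8+2} ≡ 20 × 9 ≡ 25 (mod 31)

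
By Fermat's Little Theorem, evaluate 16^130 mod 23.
By Fermat: 16^{22} ≡ 1 mod 23. 130 = 5×22 + 20. So 16^{130} ≡ 16^{20} ≡ 8 mod 23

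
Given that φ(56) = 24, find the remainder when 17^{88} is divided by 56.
By Euler: 17^{24} ≡ 1 (mod 56) since gcd(17, 56) = 1. 88 = 3×24 + 16. So 17^{88} ≡ 17^{16} ≡ 25 (mod 56)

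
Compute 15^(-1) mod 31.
Since 31 is prime, by Fermat 15^(-1) ≡ 15^{29} ≡ 29 mod 31. Verify: 15 × 29 = 435 ≡ 1 mod 31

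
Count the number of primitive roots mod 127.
Number of primitive roots mod 127 = φ(p-1) = φ(126) = 36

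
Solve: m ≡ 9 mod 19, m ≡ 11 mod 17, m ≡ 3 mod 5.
M = 19 × 17 × 5 = 1615. M₁ = 85, y₁ ≡ 17 mod 19. M₂ = 95, y₂ ≡ 12 mod 17. M₃ = 323, y₃ ≡ 2 mod 5. m = 9×85×17 + 11×95×12 + 3×323×2 ≡ 28 mod 1615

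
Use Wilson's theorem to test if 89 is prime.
(88)! mod 89 = 88. Since 88 ≡ -1 mod 89, 89 is prime.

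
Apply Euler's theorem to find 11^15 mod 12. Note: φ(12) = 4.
By Euler: 11^{4} ≡ 1 mod 12 since gcd(11, 12) = 1. 15 = 3×4 + 3. So 11^{15} ≡ 11^{3} ≡ 11 mod 12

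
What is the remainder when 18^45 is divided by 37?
Using Fermat: 18^{36} ≡ 1 (mod 37). 45 ≡ 9 (mod 36). So 18^{45} ≡ 18^{9} ≡ 31 (mod 37)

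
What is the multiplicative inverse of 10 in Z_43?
Since 43 is prime, by Fermat 10^(-1) ≡ 10^{41} ≡ 13 mod 43. Verify: 10 × 13 = 130 ≡ 1 mod 43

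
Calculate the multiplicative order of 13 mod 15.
Powers of 13 mod 15: 13^1≡13, 13^2≡4, 13^3≡7, 13^4≡1. ord_15(13) = 4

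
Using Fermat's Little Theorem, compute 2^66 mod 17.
By Fermat: 2^{16} ≡ 1 (mod 17). 66 = 4×16 + 2. So 2^{66} ≡ 2^{2} ≡ 4 (mod 17)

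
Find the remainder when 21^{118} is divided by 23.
By Fermat: 21^{22} ≡ 1 (mod 23). 118 = 5×22 + 8. So 21^{118} ≡ 21^{8} ≡ 3 (mod 23)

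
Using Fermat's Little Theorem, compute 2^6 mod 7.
By Fermat's Little Theorem, 2^{6} ≡ 1 (mod 7) since 7 is prime and gcd(2, 7) = 1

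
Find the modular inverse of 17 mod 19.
Since 19 is prime, by Fermat 17^(-1) ≡ 17^{17} ≡ 9 (mod 19). Verify: 17 × 9 = 153 ≡ 1 (mod 19)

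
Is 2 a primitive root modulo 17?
2^{8} ≡ 1 (mod 17) and 8 < 16, so ord_17(2) = 8 ≠ 16 and 2 is not a primitive root.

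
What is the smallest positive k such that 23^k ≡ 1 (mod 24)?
Powers of 23 mod 24: 23^1≡23, 23^2≡1. So the order of 23 is 2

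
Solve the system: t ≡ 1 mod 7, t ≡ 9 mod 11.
M = 7 × 11 = 77. M₁ = 11, y₁ ≡ 2 mod 7. M₂ = 7, y₂ ≡ 8 mod 11. t = 1×11×2 + 9×7×8 ≡ 64 mod 77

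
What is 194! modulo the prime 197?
(196)! = (194)! × (195) × (196) ≡ -1 mod 197. So (194)! ≡ -1 × [(196)(195)]^(-1) ≡ 98 mod 197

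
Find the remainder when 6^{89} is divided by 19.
By Fermat: 6^{18} ≡ 1 mod 19. 89 = 4×18 + 17. So 6^{89} ≡ 6^{17} ≡ 16 mod 19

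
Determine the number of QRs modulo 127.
For prime 127, there are (p-1)/2 = (127-1)/2 = 63 quadratic residues (excluding 0).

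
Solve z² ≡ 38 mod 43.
The square roots of 38 mod 43 are 9 and 34. Verify: 9² = 81 ≡ 38 mod 43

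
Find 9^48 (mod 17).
Using Fermat: 9^{16} ≡ 1 (mod 17). 48 ≡ 0 (mod 16). So 9^{48} ≡ 9^{0} ≡ 1 (mod 17)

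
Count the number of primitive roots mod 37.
Number of primitive roots mod 37 = φ(p-1) = φ(36) = 12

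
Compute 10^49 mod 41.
Using Fermat: 10^{40} ≡ 1 (mod 41). 49 ≡ 9 (mod 40). So 10^{49} ≡ 10^{9} ≡ 37 (mod 41)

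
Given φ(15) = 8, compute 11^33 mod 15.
By Euler: 11^{8} ≡ 1 mod 15 since gcd(11, 15) = 1. 33 = 4×8 + 1. So 11^{33} ≡ 11^{1} ≡ 11 mod 15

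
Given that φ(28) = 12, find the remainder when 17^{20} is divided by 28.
By Euler: 17^{12} ≡ 1 (mod 28) since gcd(17, 28) = 1. 20 = 1×12 + 8. So 17^{20} ≡ 17^{8} ≡ 9 (mod 28)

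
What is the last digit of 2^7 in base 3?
Using Fermat: 2^{2} ≡ 1 mod 3. 7 ≡ 1 mod 2. So 2^{7} ≡ 2^{1} ≡ 2 mod 3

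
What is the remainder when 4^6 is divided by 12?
By repeated squaring (mod 12): 4^{1}≡4, 4^{2}≡4, 4^{4}≡4. Then 4^{6} = 4^{4+2} ≡ 4 × 4 ≡ 4 (mod 12)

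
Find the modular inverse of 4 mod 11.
Since 11 is prime, by Fermat 4^(-1) ≡ 4^{9} ≡ 3 mod 11. Verify: 4 × 3 = 12 ≡ 1 mod 11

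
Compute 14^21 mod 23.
By repeated squaring mod 23: 14^{1}≡14, 14^{2}≡12, 14^{4}≡6, 14^{8}≡13, 14^{16}≡8. Then 14^{21} = 14^{16+4+1} ≡ 8 × 6 × 14 ≡ 5 mod 23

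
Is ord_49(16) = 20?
Powers of 16 mod 49: 16^1≡16, 16^2≡11, 16^3≡29, 16^4≡23, 16^5≡25, 16^6≡8, 16^7≡30, 16^8≡39, 16^9≡36, 16^10≡37, 16^11≡4, 16^12≡15, 16^13≡44, 16^14≡18, 16^15≡43, 16^16≡2, 16^17≡32, 16^18≡22, 16^19≡9, 16^20≡46, 16^21≡1. 16^20≡46≢1, so ord ≠ 20. No, the actual order is 21.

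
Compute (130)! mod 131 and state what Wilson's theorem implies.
(130)! mod 131 = 130. Since this equals -1 mod 131, Wilson confirms 131 is prime.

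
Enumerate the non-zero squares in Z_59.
QRs mod 59: {1, 3, 4, 5, 7, 9, 12, 15, 16, 17, 19, 20, 21, 22, 25, 26, 27, 28, 29, 35, 36, 41, 45, 46, 48, 49, 51, 53, 57}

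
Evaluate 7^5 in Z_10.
By repeated squaring mod 10: 7^{1}≡7, 7^{2}≡9, 7^{4}≡1. Then 7^{5} = 7^{4+1} ≡ 1 × 7 ≡ 7 mod 10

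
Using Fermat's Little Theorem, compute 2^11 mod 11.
By Fermat: 2^{10} ≡ 1 mod 11. So 2^{11} = 2^{10} · 2^{1} ≡ 2^{1} ≡ 2 mod 11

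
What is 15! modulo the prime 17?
(16)! = (15)! × (16) ≡ -1 (mod 17). So (15)! ≡ -1 × (16)^(-1) ≡ (-1)×(-1) = 1 (mod 17)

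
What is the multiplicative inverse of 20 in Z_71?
Since 71 is prime, by Fermat 20^(-1) ≡ 20^{69} ≡ 32 mod 71. Verify: 20 × 32 = 640 ≡ 1 mod 71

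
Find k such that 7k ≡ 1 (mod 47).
Since 47 is prime, by Fermat 7^(-1) ≡ 7^{45} ≡ 27 (mod 47). Verify: 7 × 27 = 189 ≡ 1 (mod 47)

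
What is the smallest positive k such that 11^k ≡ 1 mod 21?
Powers of 11 mod 21: 11^1≡11, 11^2≡16, 11^3≡8, 11^4≡4, 11^5≡2, 11^6≡1. So the order of 11 is 6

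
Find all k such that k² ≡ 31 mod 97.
The square roots of 31 mod 97 are 82 and 15. Verify: 82² = 6724 ≡ 31 mod 97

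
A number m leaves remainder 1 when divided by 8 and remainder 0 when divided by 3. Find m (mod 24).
M = 8 × 3 = 24. M₁ = 3, y₁ ≡ 3 (mod 8). M₂ = 8, y₂ ≡ 2 (mod 3). m = 1×3×3 + 0×8×2 ≡ 9 (mod 24)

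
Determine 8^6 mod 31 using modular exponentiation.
By repeated squaring (mod 31): 8^{1}≡8, 8^{2}≡2, 8^{4}≡4. Then 8^{6} = 8^{4+2} ≡ 4 × 2 ≡ 8 (mod 31)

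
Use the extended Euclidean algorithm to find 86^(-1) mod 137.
Extended GCD: 86(-43) + 137(27) = 1. So 86^(-1) ≡ -43 ≡ 94 (mod 137). Verify: 86 × 94 = 8084 ≡ 1 (mod 137)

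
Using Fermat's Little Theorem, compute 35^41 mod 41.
By Fermat: 35^{40} ≡ 1 (mod 41). So 35^{41} = 35^{40} · 35^{1} ≡ 35^{1} ≡ 35 (mod 41)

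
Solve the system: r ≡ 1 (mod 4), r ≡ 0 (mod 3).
M = 4 × 3 = 12. M₁ = 3, y₁ ≡ 3 (mod 4). M₂ = 4, y₂ ≡ 1 (mod 3). r = 1×3×3 + 0×4×1 ≡ 9 (mod 12)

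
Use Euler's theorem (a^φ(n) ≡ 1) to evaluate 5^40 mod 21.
By Euler: 5^{12} ≡ 1 mod 21 since gcd(5, 21) = 1. 40 = 3×12 + 4. So 5^{40} ≡ 5^{4} ≡ 16 mod 21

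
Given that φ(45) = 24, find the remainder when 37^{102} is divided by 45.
By Euler: 37^{24} ≡ 1 (mod 45) since gcd(37, 45) = 1. 102 = 4×24 + 6. So 37^{102} ≡ 37^{6} ≡ 19 (mod 45)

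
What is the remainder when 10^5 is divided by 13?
By repeated squaring (mod 13): 10^{1}≡10, 10^{2}≡9, 10^{4}≡3. Then 10^{5} = 10^{4+1} ≡ 3 × 10 ≡ 4 (mod 13)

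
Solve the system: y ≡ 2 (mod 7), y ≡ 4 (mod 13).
M = 7 × 13 = 91. M₁ = 13, y₁ ≡ 6 (mod 7). M₂ = 7, y₂ ≡ 2 (mod 13). y = 2×13×6 + 4×7×2 ≡ 30 (mod 91)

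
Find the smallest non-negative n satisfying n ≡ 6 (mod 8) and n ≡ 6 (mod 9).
M = 8 × 9 = 72. M₁ = 9, y₁ ≡ 1 (mod 8). M₂ = 8, y₂ ≡ 8 (mod 9). n = 6×9×1 + 6×8×8 ≡ 6 (mod 72)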